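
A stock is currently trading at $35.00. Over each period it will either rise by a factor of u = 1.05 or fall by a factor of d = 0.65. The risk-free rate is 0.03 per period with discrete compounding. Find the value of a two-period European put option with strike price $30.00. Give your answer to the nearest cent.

Risk-neutral probability p = (1 + 0.03 − 0.65)/(1.05 − 0.65) = 0.3800/0.4000 = 0.9500
Terminal stock prices: S_uu = 38.59, S_ud = 23.89, S_dd = 14.79
Terminal payoffs (K − S): max(-8.587, 0) = 0, max(6.113, 0) = 6.113, max(15.21, 0) = 15.21
Node u (S = 36.75): V_u = 1/1.03·[0.9500·0.0000 + 0.0500·6.1125] = 0.2967
Node d (S = 22.75): V_d = 1/1.03·[0.9500·6.1125 + 0.0500·15.2125] = 6.3762
Node 0 (S = 35): V_0 = 1/1.03·[0.9500·0.2967 + 0.0500·6.3762] = 0.5832

$0.58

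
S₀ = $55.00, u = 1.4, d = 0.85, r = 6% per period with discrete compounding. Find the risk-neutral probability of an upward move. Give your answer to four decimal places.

Risk-neutral probability p = (1 + 0.06 − 0.85)/(1.4 − 0.85) = 0.2100/0.5500 = 0.3818

p = 0.3818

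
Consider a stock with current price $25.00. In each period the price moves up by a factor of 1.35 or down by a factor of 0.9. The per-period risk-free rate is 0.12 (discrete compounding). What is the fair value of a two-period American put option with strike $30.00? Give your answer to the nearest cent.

$5.00

Risk-neutral probability p = (1 + 0.12 − 0.9)/(1.35 − 0.9) = 0.2200/0.4500 = 0.4889
Terminal stock prices: S_uu = 45.56, S_ud = 30.38, S_dd = 20.25
Terminal payoffs (K − S): max(-15.56, 0) = 0, max(-0.375, 0) = 0, max(9.75, 0) = 9.75
Node u (S = 33.75): continuation = 1/1.12·[0.4889·0.0000 + 0.5111·0.0000] = 0.0000; exercise value = 0.0000 ≤ continuation, so V_u = 0.0000
Node d (S = 22.5): continuation = 1/1.12·[0.4889·0.0000 + 0.5111·9.7500] = 4.4494; exercise value = 7.5000 > continuation, so V_d = 7.5000 (exercise)
Node 0 (S = 25): continuation = 1/1.12·[0.4889·0.0000 + 0.5111·7.5000] = 3.4226; exercise value = 5.0000 > continuation, so V_0 = 5.0000 (exercise)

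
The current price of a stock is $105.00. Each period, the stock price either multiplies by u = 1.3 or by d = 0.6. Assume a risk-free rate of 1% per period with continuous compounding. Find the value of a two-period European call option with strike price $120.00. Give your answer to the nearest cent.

Risk-neutral probability p = (e^0.01 − 0.6)/(1.3 − 0.6) = 0.4101/0.7000 = 0.5858
Terminal stock prices: S_uu = 177.5, S_ud = 81.9, S_dd = 37.8
Terminal payoffs (S − K): max(57.45, 0) = 57.45, max(-38.1, 0) = 0, max(-82.2, 0) = 0
Node u (S = 136.5): V_u = e^(−0.01)·[0.5858·57.4500 + 0.4142·0.0000] = 33.3185
Node d (S = 63): V_d = e^(−0.01)·[0.5858·0.0000 + 0.4142·0.0000] = 0.0000
Node 0 (S = 105): V_0 = e^(−0.01)·[0.5858·33.3185 + 0.4142·0.0000] = 19.3233

$19.32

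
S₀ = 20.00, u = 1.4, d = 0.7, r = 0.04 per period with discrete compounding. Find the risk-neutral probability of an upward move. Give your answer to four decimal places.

p = 0.4857

Risk-neutral probability p = (1 + 0.04 − 0.7)/(1.4 − 0.7) = 0.3400/0.7000 = 0.4857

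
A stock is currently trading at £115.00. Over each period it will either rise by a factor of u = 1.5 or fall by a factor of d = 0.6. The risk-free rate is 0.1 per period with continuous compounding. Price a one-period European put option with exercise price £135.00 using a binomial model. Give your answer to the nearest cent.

£26.20

Risk-neutral probability p = (e^0.1 − 0.6)/(1.5 − 0.6) = 0.5052/0.9000 = 0.5613
Terminal stock prices: S_u = 172.5, S_d = 69
Terminal payoffs (K − S): max(-37.5, 0) = 0, max(66, 0) = 66
Node 0 (S = 115): V_0 = e^(−0.1)·[0.5613·0.0000 + 0.4387·66.0000] = 26.1988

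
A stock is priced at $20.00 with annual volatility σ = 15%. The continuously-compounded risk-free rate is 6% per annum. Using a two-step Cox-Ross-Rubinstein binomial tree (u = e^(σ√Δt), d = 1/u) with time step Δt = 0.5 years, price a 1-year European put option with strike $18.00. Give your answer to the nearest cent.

CRR parameters: u = e^(σ√Δt) = e^(0.15·√0.5) = 1.1119, d = 1/u = 0.8994
Per-period rate: rΔt = 0.06·0.5 = 0.03, so R = e^0.03 = 1.0305
Risk-neutral probability p = (e^0.03 − 0.8994)/(1.1119 − 0.8994) = 0.1311/0.2125 = 0.6168
Terminal stock prices: S_uu = 24.73, S_ud = 20, S_dd = 16.18
Terminal payoffs (K − S): max(-6.726, 0) = 0, max(-2, 0) = 0, max(1.823, 0) = 1.823
Node u (S = 22.24): V_u = e^(−0.03)·[0.6168·0.0000 + 0.3832·0.0000] = 0.0000
Node d (S = 17.99): V_d = e^(−0.03)·[0.6168·0.0000 + 0.3832·1.8228] = 0.6779
Node 0 (S = 20): V_0 = e^(−0.03)·[0.6168·0.0000 + 0.3832·0.6779] = 0.2521

$0.25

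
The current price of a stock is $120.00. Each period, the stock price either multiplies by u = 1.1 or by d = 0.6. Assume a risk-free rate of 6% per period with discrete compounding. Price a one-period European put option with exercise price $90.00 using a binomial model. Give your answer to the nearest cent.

Risk-neutral probability p = (1 + 0.06 − 0.6)/(1.1 − 0.6) = 0.4600/0.5000 = 0.9200
Terminal stock prices: S_u = 132, S_d = 72
Terminal payoffs (K − S): max(-42, 0) = 0, max(18, 0) = 18
Node 0 (S = 120): V_0 = 1/1.06·[0.9200·0.0000 + 0.0800·18.0000] = 1.3585

$1.36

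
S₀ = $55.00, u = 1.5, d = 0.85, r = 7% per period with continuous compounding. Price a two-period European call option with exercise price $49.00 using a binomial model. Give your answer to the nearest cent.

$15.88

Risk-neutral probability p = (e^0.07 − 0.85)/(1.5 − 0.85) = 0.2225/0.6500 = 0.3423
Terminal stock prices: S_uu = 123.8, S_ud = 70.12, S_dd = 39.74
Terminal payoffs (S − K): max(74.75, 0) = 74.75, max(21.12, 0) = 21.12, max(-9.263, 0) = 0
Node u (S = 82.5): V_u = e^(−0.07)·[0.3423·74.7500 + 0.6577·21.1250] = 36.8127
Node d (S = 46.75): V_d = e^(−0.07)·[0.3423·21.1250 + 0.6577·0.0000] = 6.7426
Node 0 (S = 55): V_0 = e^(−0.07)·[0.3423·36.8127 + 0.6577·6.7426] = 15.8845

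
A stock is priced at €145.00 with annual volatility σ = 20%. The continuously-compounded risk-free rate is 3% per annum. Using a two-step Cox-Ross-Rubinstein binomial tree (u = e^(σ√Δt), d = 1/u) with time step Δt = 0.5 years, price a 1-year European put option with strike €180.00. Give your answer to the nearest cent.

CRR parameters: u = e^(σ√Δt) = e^(0.2·√0.5) = 1.1519, d = 1/u = 0.8681
Per-period rate: rΔt = 0.03·0.5 = 0.015, so R = e^0.015 = 1.0151
Risk-neutral probability p = (e^0.015 − 0.8681)/(1.1519 − 0.8681) = 0.1470/0.2838 = 0.5180
Terminal stock prices: S_uu = 192.4, S_ud = 145, S_dd = 109.3
Terminal payoffs (K − S): max(-12.4, 0) = 0, max(35, 0) = 35, max(70.72, 0) = 70.72
Node u (S = 167): V_u = e^(−0.015)·[0.5180·0.0000 + 0.4820·35.0000] = 16.6203
Node d (S = 125.9): V_d = e^(−0.015)·[0.5180·35.0000 + 0.4820·70.7224] = 51.4422
Node 0 (S = 145): V_0 = e^(−0.015)·[0.5180·16.6203 + 0.4820·51.4422] = 32.9086

€32.91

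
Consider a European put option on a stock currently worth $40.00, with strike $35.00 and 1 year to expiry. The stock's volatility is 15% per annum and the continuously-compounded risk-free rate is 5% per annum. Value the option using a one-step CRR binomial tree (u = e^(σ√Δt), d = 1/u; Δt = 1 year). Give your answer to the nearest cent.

$0.20

CRR parameters: u = e^(σ√Δt) = e^(0.15·√1) = 1.1618, d = 1/u = 0.8607
Per-period rate: rΔt = 0.05·1 = 0.05, so R = e^0.05 = 1.0513
Risk-neutral probability p = (e^0.05 − 0.8607)/(1.1618 − 0.8607) = 0.1906/0.3011 = 0.6328
Terminal stock prices: S_u = 46.47, S_d = 34.43
Terminal payoffs (K − S): max(-11.47, 0) = 0, max(0.5717, 0) = 0.5717
Node 0 (S = 40): V_0 = e^(−0.05)·[0.6328·0.0000 + 0.3672·0.5717] = 0.1997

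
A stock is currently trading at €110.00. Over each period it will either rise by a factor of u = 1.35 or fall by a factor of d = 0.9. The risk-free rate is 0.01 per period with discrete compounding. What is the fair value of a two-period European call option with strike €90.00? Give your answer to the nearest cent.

Risk-neutral probability p = (1 + 0.01 − 0.9)/(1.35 − 0.9) = 0.1100/0.4500 = 0.2444
Terminal stock prices: S_uu = 200.5, S_ud = 133.7, S_dd = 89.1
Terminal payoffs (S − K): max(110.5, 0) = 110.5, max(43.65, 0) = 43.65, max(-0.9, 0) = 0
Node u (S = 148.5): V_u = 1/1.01·[0.2444·110.4750 + 0.7556·43.6500] = 59.3911
Node d (S = 99): V_d = 1/1.01·[0.2444·43.6500 + 0.7556·0.0000] = 10.5644
Node 0 (S = 110): V_0 = 1/1.01·[0.2444·59.3911 + 0.7556·10.5644] = 22.2770

€22.28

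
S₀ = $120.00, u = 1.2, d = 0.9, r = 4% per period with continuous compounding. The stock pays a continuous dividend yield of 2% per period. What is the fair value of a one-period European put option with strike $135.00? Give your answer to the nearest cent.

Per-period risk-free factor R = e^0.04 = 1.0408; dividend-adjusted growth = e^(0.04−0.02) = 1.0202.
Risk-neutral probability p = (1.0202 − 0.9)/(1.2 − 0.9) = 0.1202/0.3000 = 0.4007
Terminal stock prices: S_u = 144, S_d = 108
Terminal payoffs (K − S): max(-9, 0) = 0, max(27, 0) = 27
Node 0 (S = 120): V_0 = e^(−0.04)·[0.4007·0.0000 + 0.5993·27.0000] = 15.5474

$15.55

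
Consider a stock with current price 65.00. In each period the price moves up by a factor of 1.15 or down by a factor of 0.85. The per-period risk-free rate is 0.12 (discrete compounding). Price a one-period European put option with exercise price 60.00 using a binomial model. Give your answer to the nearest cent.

Risk-neutral probability p = (1 + 0.12 − 0.85)/(1.15 − 0.85) = 0.2700/0.3000 = 0.9000
Terminal stock prices: S_u = 74.75, S_d = 55.25
Terminal payoffs (K − S): max(-14.75, 0) = 0, max(4.75, 0) = 4.75
Node 0 (S = 65): V_0 = 1/1.12·[0.9000·0.0000 + 0.1000·4.7500] = 0.4241

0.42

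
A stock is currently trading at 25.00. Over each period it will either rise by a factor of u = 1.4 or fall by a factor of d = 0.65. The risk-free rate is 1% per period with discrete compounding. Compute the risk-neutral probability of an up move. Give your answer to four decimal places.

Risk-neutral probability p = (1 + 0.01 − 0.65)/(1.4 − 0.65) = 0.3600/0.7500 = 0.4800

p = 0.4800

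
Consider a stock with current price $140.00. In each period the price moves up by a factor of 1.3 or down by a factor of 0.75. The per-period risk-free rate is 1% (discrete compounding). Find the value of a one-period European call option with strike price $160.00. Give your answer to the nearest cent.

$10.30

Risk-neutral probability p = (1 + 0.01 − 0.75)/(1.3 − 0.75) = 0.2600/0.5500 = 0.4727
Terminal stock prices: S_u = 182, S_d = 105
Terminal payoffs (S − K): max(22, 0) = 22, max(-55, 0) = 0
Node 0 (S = 140): V_0 = 1/1.01·[0.4727·22.0000 + 0.5273·0.0000] = 10.2970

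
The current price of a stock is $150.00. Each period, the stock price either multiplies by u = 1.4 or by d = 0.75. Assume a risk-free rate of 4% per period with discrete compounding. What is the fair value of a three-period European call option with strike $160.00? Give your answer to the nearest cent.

Risk-neutral probability p = (1 + 0.04 − 0.75)/(1.4 − 0.75) = 0.2900/0.6500 = 0.4462
Terminal stock prices: S_uuu = 411.6, S_uud = 220.5, S_udd = 118.1, S_ddd = 63.28
Terminal payoffs (S − K): max(251.6, 0) = 251.6, max(60.5, 0) = 60.5, max(-41.88, 0) = 0, max(-96.72, 0) = 0
Node uu (S = 294): V_uu = 1/1.04·[0.4462·251.6000 + 0.5538·60.5000] = 140.1538
Node ud (S = 157.5): V_ud = 1/1.04·[0.4462·60.5000 + 0.5538·0.0000] = 25.9541
Node dd (S = 84.38): V_dd = 1/1.04·[0.4462·0.0000 + 0.5538·0.0000] = 0.0000
Node u (S = 210): V_u = 1/1.04·[0.4462·140.1538 + 0.5538·25.9541] = 73.9469
Node d (S = 112.5): V_d = 1/1.04·[0.4462·25.9541 + 0.5538·0.0000] = 11.1342
Node 0 (S = 150): V_0 = 1/1.04·[0.4462·73.9469 + 0.5538·11.1342] = 37.6522

$37.65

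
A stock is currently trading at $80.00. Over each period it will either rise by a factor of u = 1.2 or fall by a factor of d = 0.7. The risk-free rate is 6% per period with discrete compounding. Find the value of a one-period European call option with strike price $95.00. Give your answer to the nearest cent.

Risk-neutral probability p = (1 + 0.06 − 0.7)/(1.2 − 0.7) = 0.3600/0.5000 = 0.7200
Terminal stock prices: S_u = 96, S_d = 56
Terminal payoffs (S − K): max(1, 0) = 1, max(-39, 0) = 0
Node 0 (S = 80): V_0 = 1/1.06·[0.7200·1.0000 + 0.2800·0.0000] = 0.6792

$0.68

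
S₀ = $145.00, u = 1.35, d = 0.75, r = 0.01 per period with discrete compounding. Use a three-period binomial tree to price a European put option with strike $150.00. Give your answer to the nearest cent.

$31.85

Risk-neutral probability p = (1 + 0.01 − 0.75)/(1.35 − 0.75) = 0.2600/0.6000 = 0.4333
Terminal stock prices: S_uuu = 356.8, S_uud = 198.2, S_udd = 110.1, S_ddd = 61.17
Terminal payoffs (K − S): max(-206.8, 0) = 0, max(-48.2, 0) = 0, max(39.89, 0) = 39.89, max(88.83, 0) = 88.83
Node uu (S = 264.3): V_uu = 1/1.01·[0.4333·0.0000 + 0.5667·0.0000] = 0.0000
Node ud (S = 146.8): V_ud = 1/1.01·[0.4333·0.0000 + 0.5667·39.8906] = 22.3809
Node dd (S = 81.56): V_dd = 1/1.01·[0.4333·39.8906 + 0.5667·88.8281] = 66.9524
Node u (S = 195.8): V_u = 1/1.01·[0.4333·0.0000 + 0.5667·22.3809] = 12.5569
Node d (S = 108.8): V_d = 1/1.01·[0.4333·22.3809 + 0.5667·66.9524] = 47.1664
Node 0 (S = 145): V_0 = 1/1.01·[0.4333·12.5569 + 0.5667·47.1664] = 31.8504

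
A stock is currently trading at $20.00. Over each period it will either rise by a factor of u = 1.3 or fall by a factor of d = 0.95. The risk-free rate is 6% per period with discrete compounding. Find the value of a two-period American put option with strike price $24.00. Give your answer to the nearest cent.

Risk-neutral probability p = (1 + 0.06 − 0.95)/(1.3 − 0.95) = 0.1100/0.3500 = 0.3143
Terminal stock prices: S_uu = 33.8, S_ud = 24.7, S_dd = 18.05
Terminal payoffs (K − S): max(-9.8, 0) = 0, max(-0.7, 0) = 0, max(5.95, 0) = 5.95
Node u (S = 26): continuation = 1/1.06·[0.3143·0.0000 + 0.6857·0.0000] = 0.0000; exercise value = 0.0000 ≤ continuation, so V_u = 0.0000
Node d (S = 19): continuation = 1/1.06·[0.3143·0.0000 + 0.6857·5.9500] = 3.8491; exercise value = 5.0000 > continuation, so V_d = 5.0000 (exercise)
Node 0 (S = 20): continuation = 1/1.06·[0.3143·0.0000 + 0.6857·5.0000] = 3.2345; exercise value = 4.0000 > continuation, so V_0 = 4.0000 (exercise)

$4.00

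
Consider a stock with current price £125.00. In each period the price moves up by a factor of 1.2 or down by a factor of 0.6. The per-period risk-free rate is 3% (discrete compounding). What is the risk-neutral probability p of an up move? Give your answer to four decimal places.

p = 0.7167

Risk-neutral probability p = (1 + 0.03 − 0.6)/(1.2 − 0.6) = 0.4300/0.6000 = 0.7167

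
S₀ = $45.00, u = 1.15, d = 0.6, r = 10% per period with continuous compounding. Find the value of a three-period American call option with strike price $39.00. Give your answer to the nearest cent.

Risk-neutral probability p = (e^0.1 − 0.6)/(1.15 − 0.6) = 0.5052/0.5500 = 0.9185
Terminal stock prices: S_uuu = 68.44, S_uud = 35.71, S_udd = 18.63, S_ddd = 9.72
Terminal payoffs (S − K): max(29.44, 0) = 29.44, max(-3.293, 0) = 0, max(-20.37, 0) = 0, max(-29.28, 0) = 0
Node uu (S = 59.51): continuation = e^(−0.1)·[0.9185·29.4394 + 0.0815·0.0000] = 24.4667; exercise value = 20.5125 ≤ continuation, so V_uu = 24.4667
Node ud (S = 31.05): continuation = e^(−0.1)·[0.9185·0.0000 + 0.0815·0.0000] = 0.0000; exercise value = 0.0000 ≤ continuation, so V_ud = 0.0000
Node dd (S = 16.2): continuation = e^(−0.1)·[0.9185·0.0000 + 0.0815·0.0000] = 0.0000; exercise value = 0.0000 ≤ continuation, so V_dd = 0.0000
Node u (S = 51.75): continuation = e^(−0.1)·[0.9185·24.4667 + 0.0815·0.0000] = 20.3339; exercise value = 12.7500 ≤ continuation, so V_u = 20.3339
Node d (S = 27): continuation = e^(−0.1)·[0.9185·0.0000 + 0.0815·0.0000] = 0.0000; exercise value = 0.0000 ≤ continuation, so V_d = 0.0000
Node 0 (S = 45): continuation = e^(−0.1)·[0.9185·20.3339 + 0.0815·0.0000] = 16.8992; exercise value = 6.0000 ≤ continuation, so V_0 = 16.8992

$16.90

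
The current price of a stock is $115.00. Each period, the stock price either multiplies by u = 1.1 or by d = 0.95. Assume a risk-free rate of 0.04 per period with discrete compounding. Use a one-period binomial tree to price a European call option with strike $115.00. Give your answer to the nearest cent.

Risk-neutral probability p = (1 + 0.04 − 0.95)/(1.1 − 0.95) = 0.0900/0.1500 = 0.6000
Terminal stock prices: S_u = 126.5, S_d = 109.2
Terminal payoffs (S − K): max(11.5, 0) = 11.5, max(-5.75, 0) = 0
Node 0 (S = 115): V_0 = 1/1.04·[0.6000·11.5000 + 0.4000·0.0000] = 6.6346

$6.63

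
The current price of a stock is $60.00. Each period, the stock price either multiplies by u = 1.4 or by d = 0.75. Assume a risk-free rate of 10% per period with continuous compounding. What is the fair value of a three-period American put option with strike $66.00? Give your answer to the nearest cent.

$10.18

Risk-neutral probability p = (e^0.1 − 0.75)/(1.4 − 0.75) = 0.3552/0.6500 = 0.5464
Terminal stock prices: S_uuu = 164.6, S_uud = 88.2, S_udd = 47.25, S_ddd = 25.31
Terminal payoffs (K − S): max(-98.64, 0) = 0, max(-22.2, 0) = 0, max(18.75, 0) = 18.75, max(40.69, 0) = 40.69
Node uu (S = 117.6): continuation = e^(−0.1)·[0.5464·0.0000 + 0.4536·0.0000] = 0.0000; exercise value = 0.0000 ≤ continuation, so V_uu = 0.0000
Node ud (S = 63): continuation = e^(−0.1)·[0.5464·0.0000 + 0.4536·18.7500] = 7.6954; exercise value = 3.0000 ≤ continuation, so V_ud = 7.6954
Node dd (S = 33.75): continuation = e^(−0.1)·[0.5464·18.7500 + 0.4536·40.6875] = 25.9693; exercise value = 32.2500 > continuation, so V_dd = 32.2500 (exercise)
Node u (S = 84): continuation = e^(−0.1)·[0.5464·0.0000 + 0.4536·7.6954] = 3.1583; exercise value = 0.0000 ≤ continuation, so V_u = 3.1583
Node d (S = 45): continuation = e^(−0.1)·[0.5464·7.6954 + 0.4536·32.2500] = 17.0407; exercise value = 21.0000 > continuation, so V_d = 21.0000 (exercise)
Node 0 (S = 60): continuation = e^(−0.1)·[0.5464·3.1583 + 0.4536·21.0000] = 10.1803; exercise value = 6.0000 ≤ continuation, so V_0 = 10.1803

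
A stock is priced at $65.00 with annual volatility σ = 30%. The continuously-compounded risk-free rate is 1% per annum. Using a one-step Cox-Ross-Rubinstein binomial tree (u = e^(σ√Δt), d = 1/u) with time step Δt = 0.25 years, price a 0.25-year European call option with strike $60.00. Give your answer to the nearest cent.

$7.29

CRR parameters: u = e^(σ√Δt) = e^(0.3·√0.25) = 1.1618, d = 1/u = 0.8607
Per-period rate: rΔt = 0.01·0.25 = 0.0025, so R = e^0.0025 = 1.0025
Risk-neutral probability p = (e^0.0025 − 0.8607)/(1.1618 − 0.8607) = 0.1418/0.3011 = 0.4709
Terminal stock prices: S_u = 75.52, S_d = 55.95
Terminal payoffs (S − K): max(15.52, 0) = 15.52, max(-4.054, 0) = 0
Node 0 (S = 65): V_0 = e^(−0.0025)·[0.4709·15.5192 + 0.5291·0.0000] = 7.2895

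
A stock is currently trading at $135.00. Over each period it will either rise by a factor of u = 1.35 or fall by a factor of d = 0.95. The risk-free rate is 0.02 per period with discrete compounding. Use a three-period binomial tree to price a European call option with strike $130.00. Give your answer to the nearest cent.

$20.04

Risk-neutral probability p = (1 + 0.02 − 0.95)/(1.35 − 0.95) = 0.0700/0.4000 = 0.1750
Terminal stock prices: S_uuu = 332.2, S_uud = 233.7, S_udd = 164.5, S_ddd = 115.7
Terminal payoffs (S − K): max(202.2, 0) = 202.2, max(103.7, 0) = 103.7, max(34.48, 0) = 34.48, max(-14.25, 0) = 0
Node uu (S = 246): V_uu = 1/1.02·[0.1750·202.1506 + 0.8250·103.7356] = 118.5865
Node ud (S = 173.1): V_ud = 1/1.02·[0.1750·103.7356 + 0.8250·34.4806] = 45.6865
Node dd (S = 121.8): V_dd = 1/1.02·[0.1750·34.4806 + 0.8250·0.0000] = 5.9158
Node u (S = 182.2): V_u = 1/1.02·[0.1750·118.5865 + 0.8250·45.6865] = 57.2981
Node d (S = 128.2): V_d = 1/1.02·[0.1750·45.6865 + 0.8250·5.9158] = 12.6232
Node 0 (S = 135): V_0 = 1/1.02·[0.1750·57.2981 + 0.8250·12.6232] = 20.0405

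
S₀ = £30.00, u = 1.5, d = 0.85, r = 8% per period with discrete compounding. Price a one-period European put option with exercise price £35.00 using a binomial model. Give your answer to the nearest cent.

£5.68

Risk-neutral probability p = (1 + 0.08 − 0.85)/(1.5 − 0.85) = 0.2300/0.6500 = 0.3538
Terminal stock prices: S_u = 45, S_d = 25.5
Terminal payoffs (K − S): max(-10, 0) = 0, max(9.5, 0) = 9.5
Node 0 (S = 30): V_0 = 1/1.08·[0.3538·0.0000 + 0.6462·9.5000] = 5.6838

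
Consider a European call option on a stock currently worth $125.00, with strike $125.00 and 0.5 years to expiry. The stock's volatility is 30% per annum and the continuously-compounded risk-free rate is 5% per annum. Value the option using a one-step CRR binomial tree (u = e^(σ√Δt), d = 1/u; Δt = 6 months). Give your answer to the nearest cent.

$14.59

CRR parameters: u = e^(σ√Δt) = e^(0.3·√0.5) = 1.2363, d = 1/u = 0.8089
Per-period rate: rΔt = 0.05·0.5 = 0.025, so R = e^0.025 = 1.0253
Risk-neutral probability p = (e^0.025 − 0.8089)/(1.2363 − 0.8089) = 0.2165/0.4275 = 0.5064
Terminal stock prices: S_u = 154.5, S_d = 101.1
Terminal payoffs (S − K): max(29.54, 0) = 29.54, max(-23.89, 0) = 0
Node 0 (S = 125): V_0 = e^(−0.025)·[0.5064·29.5389 + 0.4936·0.0000] = 14.5888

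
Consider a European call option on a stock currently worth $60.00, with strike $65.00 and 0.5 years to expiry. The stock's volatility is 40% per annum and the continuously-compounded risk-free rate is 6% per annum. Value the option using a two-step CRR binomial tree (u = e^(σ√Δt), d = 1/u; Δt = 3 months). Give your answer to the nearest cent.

$5.66

CRR parameters: u = e^(σ√Δt) = e^(0.4·√0.25) = 1.2214, d = 1/u = 0.8187
Per-period rate: rΔt = 0.06·0.25 = 0.015, so R = e^0.015 = 1.0151
Risk-neutral probability p = (e^0.015 − 0.8187)/(1.2214 − 0.8187) = 0.1964/0.4027 = 0.4877
Terminal stock prices: S_uu = 89.51, S_ud = 60, S_dd = 40.22
Terminal payoffs (S − K): max(24.51, 0) = 24.51, max(-5, 0) = 0, max(-24.78, 0) = 0
Node u (S = 73.28): V_u = e^(−0.015)·[0.4877·24.5095 + 0.5123·0.0000] = 11.7753
Node d (S = 49.12): V_d = e^(−0.015)·[0.4877·0.0000 + 0.5123·0.0000] = 0.0000
Node 0 (S = 60): V_0 = e^(−0.015)·[0.4877·11.7753 + 0.5123·0.0000] = 5.6573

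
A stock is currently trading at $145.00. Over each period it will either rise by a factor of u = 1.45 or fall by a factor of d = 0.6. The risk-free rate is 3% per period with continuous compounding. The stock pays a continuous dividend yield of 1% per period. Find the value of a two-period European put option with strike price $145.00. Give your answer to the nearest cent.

$31.22

Per-period risk-free factor R = e^0.03 = 1.0305; dividend-adjusted growth = e^(0.03−0.01) = 1.0202.
Risk-neutral probability p = (1.0202 − 0.6)/(1.45 − 0.6) = 0.4202/0.8500 = 0.4944
Terminal stock prices: S_uu = 304.9, S_ud = 126.1, S_dd = 52.2
Terminal payoffs (K − S): max(-159.9, 0) = 0, max(18.85, 0) = 18.85, max(92.8, 0) = 92.8
Node u (S = 210.2): V_u = e^(−0.03)·[0.4944·0.0000 + 0.5056·18.8500] = 9.2497
Node d (S = 87): V_d = e^(−0.03)·[0.4944·18.8500 + 0.5056·92.8000] = 54.5803
Node 0 (S = 145): V_0 = e^(−0.03)·[0.4944·9.2497 + 0.5056·54.5803] = 31.2201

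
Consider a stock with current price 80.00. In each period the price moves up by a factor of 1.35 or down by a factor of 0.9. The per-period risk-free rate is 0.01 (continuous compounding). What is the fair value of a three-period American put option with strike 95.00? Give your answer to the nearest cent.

Risk-neutral probability p = (e^0.01 − 0.9)/(1.35 − 0.9) = 0.1101/0.4500 = 0.2446
Terminal stock prices: S_uuu = 196.8, S_uud = 131.2, S_udd = 87.48, S_ddd = 58.32
Terminal payoffs (K − S): max(-101.8, 0) = 0, max(-36.22, 0) = 0, max(7.52, 0) = 7.52, max(36.68, 0) = 36.68
Node uu (S = 145.8): continuation = e^(−0.01)·[0.2446·0.0000 + 0.7554·0.0000] = 0.0000; exercise value = 0.0000 ≤ continuation, so V_uu = 0.0000
Node ud (S = 97.2): continuation = e^(−0.01)·[0.2446·0.0000 + 0.7554·7.5200] = 5.6244; exercise value = 0.0000 ≤ continuation, so V_ud = 5.6244
Node dd (S = 64.8): continuation = e^(−0.01)·[0.2446·7.5200 + 0.7554·36.6800] = 29.2547; exercise value = 30.2000 > continuation, so V_dd = 30.2000 (exercise)
Node u (S = 108): continuation = e^(−0.01)·[0.2446·0.0000 + 0.7554·5.6244] = 4.2067; exercise value = 0.0000 ≤ continuation, so V_u = 4.2067
Node d (S = 72): continuation = e^(−0.01)·[0.2446·5.6244 + 0.7554·30.2000] = 23.9492; exercise value = 23.0000 ≤ continuation, so V_d = 23.9492
Node 0 (S = 80): continuation = e^(−0.01)·[0.2446·4.2067 + 0.7554·23.9492] = 18.9308; exercise value = 15.0000 ≤ continuation, so V_0 = 18.9308

18.93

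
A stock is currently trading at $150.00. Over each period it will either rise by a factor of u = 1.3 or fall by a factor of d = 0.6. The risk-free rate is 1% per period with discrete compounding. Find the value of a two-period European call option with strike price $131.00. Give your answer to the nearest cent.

Risk-neutral probability p = (1 + 0.01 − 0.6)/(1.3 − 0.6) = 0.4100/0.7000 = 0.5857
Terminal stock prices: S_uu = 253.5, S_ud = 117, S_dd = 54
Terminal payoffs (S − K): max(122.5, 0) = 122.5, max(-14, 0) = 0, max(-77, 0) = 0
Node u (S = 195): V_u = 1/1.01·[0.5857·122.5000 + 0.4143·0.0000] = 71.0396
Node d (S = 90): V_d = 1/1.01·[0.5857·0.0000 + 0.4143·0.0000] = 0.0000
Node 0 (S = 150): V_0 = 1/1.01·[0.5857·71.0396 + 0.4143·0.0000] = 41.1969

$41.20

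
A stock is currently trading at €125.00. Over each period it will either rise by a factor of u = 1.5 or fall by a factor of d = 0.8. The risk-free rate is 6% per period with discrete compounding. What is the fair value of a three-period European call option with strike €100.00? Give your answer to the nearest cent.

€48.54

Risk-neutral probability p = (1 + 0.06 − 0.8)/(1.5 − 0.8) = 0.2600/0.7000 = 0.3714
Terminal stock prices: S_uuu = 421.9, S_uud = 225, S_udd = 120, S_ddd = 64
Terminal payoffs (S − K): max(321.9, 0) = 321.9, max(125, 0) = 125, max(20, 0) = 20, max(-36, 0) = 0
Node uu (S = 281.2): V_uu = 1/1.06·[0.3714·321.8750 + 0.6286·125.0000] = 186.9104
Node ud (S = 150): V_ud = 1/1.06·[0.3714·125.0000 + 0.6286·20.0000] = 55.6604
Node dd (S = 80): V_dd = 1/1.06·[0.3714·20.0000 + 0.6286·0.0000] = 7.0081
Node u (S = 187.5): V_u = 1/1.06·[0.3714·186.9104 + 0.6286·55.6604] = 98.5004
Node d (S = 100): V_d = 1/1.06·[0.3714·55.6604 + 0.6286·7.0081] = 23.6594
Node 0 (S = 125): V_0 = 1/1.06·[0.3714·98.5004 + 0.6286·23.6594] = 48.5448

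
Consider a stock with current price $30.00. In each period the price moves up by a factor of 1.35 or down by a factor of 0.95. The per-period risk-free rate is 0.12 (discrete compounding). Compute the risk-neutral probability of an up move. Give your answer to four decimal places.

p = 0.4250

Risk-neutral probability p = (1 + 0.12 − 0.95)/(1.35 − 0.95) = 0.1700/0.4000 = 0.4250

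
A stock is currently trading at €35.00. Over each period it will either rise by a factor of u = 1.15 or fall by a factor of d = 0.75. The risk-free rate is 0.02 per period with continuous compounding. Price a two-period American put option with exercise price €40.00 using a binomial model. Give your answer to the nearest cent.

€6.44

Risk-neutral probability p = (e^0.02 − 0.75)/(1.15 − 0.75) = 0.2702/0.4000 = 0.6755
Terminal stock prices: S_uu = 46.29, S_ud = 30.19, S_dd = 19.69
Terminal payoffs (K − S): max(-6.287, 0) = 0, max(9.812, 0) = 9.812, max(20.31, 0) = 20.31
Node u (S = 40.25): continuation = e^(−0.02)·[0.6755·0.0000 + 0.3245·9.8125] = 3.1211; exercise value = 0.0000 ≤ continuation, so V_u = 3.1211
Node d (S = 26.25): continuation = e^(−0.02)·[0.6755·9.8125 + 0.3245·20.3125] = 12.9579; exercise value = 13.7500 > continuation, so V_d = 13.7500 (exercise)
Node 0 (S = 35): continuation = e^(−0.02)·[0.6755·3.1211 + 0.3245·13.7500] = 6.4400; exercise value = 5.0000 ≤ continuation, so V_0 = 6.4400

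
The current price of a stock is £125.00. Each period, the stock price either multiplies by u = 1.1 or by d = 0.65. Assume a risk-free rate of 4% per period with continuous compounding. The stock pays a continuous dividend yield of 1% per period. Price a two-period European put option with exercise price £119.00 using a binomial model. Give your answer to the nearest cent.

Per-period risk-free factor R = e^0.04 = 1.0408; dividend-adjusted growth = e^(0.04−0.01) = 1.0305.
Risk-neutral probability p = (1.0305 − 0.65)/(1.1 − 0.65) = 0.3805/0.4500 = 0.8455
Terminal stock prices: S_uu = 151.3, S_ud = 89.38, S_dd = 52.81
Terminal payoffs (K − S): max(-32.25, 0) = 0, max(29.62, 0) = 29.62, max(66.19, 0) = 66.19
Node u (S = 137.5): V_u = e^(−0.04)·[0.8455·0.0000 + 0.1545·29.6250] = 4.3989
Node d (S = 81.25): V_d = e^(−0.04)·[0.8455·29.6250 + 0.1545·66.1875] = 33.8924
Node 0 (S = 125): V_0 = e^(−0.04)·[0.8455·4.3989 + 0.1545·33.8924] = 8.6058

£8.61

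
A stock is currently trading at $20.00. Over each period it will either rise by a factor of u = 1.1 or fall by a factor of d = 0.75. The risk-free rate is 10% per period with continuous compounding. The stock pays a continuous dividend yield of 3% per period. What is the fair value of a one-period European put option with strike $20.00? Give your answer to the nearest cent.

Per-period risk-free factor R = e^0.1 = 1.1052; dividend-adjusted growth = e^(0.1−0.03) = 1.0725.
Risk-neutral probability p = (1.0725 − 0.75)/(1.1 − 0.75) = 0.3225/0.3500 = 0.9215
Terminal stock prices: S_u = 22, S_d = 15
Terminal payoffs (K − S): max(-2, 0) = 0, max(5, 0) = 5
Node 0 (S = 20): V_0 = e^(−0.1)·[0.9215·0.0000 + 0.0785·5.0000] = 0.3554

$0.36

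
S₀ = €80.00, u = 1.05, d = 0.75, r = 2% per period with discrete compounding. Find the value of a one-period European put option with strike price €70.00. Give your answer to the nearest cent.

€0.98

Risk-neutral probability p = (1 + 0.02 − 0.75)/(1.05 − 0.75) = 0.2700/0.3000 = 0.9000
Terminal stock prices: S_u = 84, S_d = 60
Terminal payoffs (K − S): max(-14, 0) = 0, max(10, 0) = 10
Node 0 (S = 80): V_0 = 1/1.02·[0.9000·0.0000 + 0.1000·10.0000] = 0.9804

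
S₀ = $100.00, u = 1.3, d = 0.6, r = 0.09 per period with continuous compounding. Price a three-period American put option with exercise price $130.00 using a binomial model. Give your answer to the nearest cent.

Risk-neutral probability p = (e^0.09 − 0.6)/(1.3 − 0.6) = 0.4942/0.7000 = 0.7060
Terminal stock prices: S_uuu = 219.7, S_uud = 101.4, S_udd = 46.8, S_ddd = 21.6
Terminal payoffs (K − S): max(-89.7, 0) = 0, max(28.6, 0) = 28.6, max(83.2, 0) = 83.2, max(108.4, 0) = 108.4
Node uu (S = 169): continuation = e^(−0.09)·[0.7060·0.0000 + 0.2940·28.6000] = 7.6857; exercise value = 0.0000 ≤ continuation, so V_uu = 7.6857
Node ud (S = 78): continuation = e^(−0.09)·[0.7060·28.6000 + 0.2940·83.2000] = 40.8111; exercise value = 52.0000 > continuation, so V_ud = 52.0000 (exercise)
Node dd (S = 36): continuation = e^(−0.09)·[0.7060·83.2000 + 0.2940·108.4000] = 82.8111; exercise value = 94.0000 > continuation, so V_dd = 94.0000 (exercise)
Node u (S = 130): continuation = e^(−0.09)·[0.7060·7.6857 + 0.2940·52.0000] = 18.9327; exercise value = 0.0000 ≤ continuation, so V_u = 18.9327
Node d (S = 60): continuation = e^(−0.09)·[0.7060·52.0000 + 0.2940·94.0000] = 58.8111; exercise value = 70.0000 > continuation, so V_d = 70.0000 (exercise)
Node 0 (S = 100): continuation = e^(−0.09)·[0.7060·18.9327 + 0.2940·70.0000] = 31.0265; exercise value = 30.0000 ≤ continuation, so V_0 = 31.0265

$31.03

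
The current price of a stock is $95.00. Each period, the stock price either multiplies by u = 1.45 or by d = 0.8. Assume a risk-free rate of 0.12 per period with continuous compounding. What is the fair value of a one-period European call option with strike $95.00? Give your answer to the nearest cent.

$19.10

Risk-neutral probability p = (e^0.12 − 0.8)/(1.45 − 0.8) = 0.3275/0.6500 = 0.5038
Terminal stock prices: S_u = 137.8, S_d = 76
Terminal payoffs (S − K): max(42.75, 0) = 42.75, max(-19, 0) = 0
Node 0 (S = 95): V_0 = e^(−0.12)·[0.5038·42.7500 + 0.4962·0.0000] = 19.1036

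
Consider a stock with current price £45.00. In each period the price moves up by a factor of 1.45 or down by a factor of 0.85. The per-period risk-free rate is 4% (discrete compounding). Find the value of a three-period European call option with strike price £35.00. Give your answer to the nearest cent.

Risk-neutral probability p = (1 + 0.04 − 0.85)/(1.45 − 0.85) = 0.1900/0.6000 = 0.3167
Terminal stock prices: S_uuu = 137.2, S_uud = 80.42, S_udd = 47.14, S_ddd = 27.64
Terminal payoffs (S − K): max(102.2, 0) = 102.2, max(45.42, 0) = 45.42, max(12.14, 0) = 12.14, max(-7.364, 0) = 0
Node uu (S = 94.61): V_uu = 1/1.04·[0.3167·102.1881 + 0.6833·45.4206] = 60.9587
Node ud (S = 55.46): V_ud = 1/1.04·[0.3167·45.4206 + 0.6833·12.1431] = 21.8087
Node dd (S = 32.51): V_dd = 1/1.04·[0.3167·12.1431 + 0.6833·0.0000] = 3.6974
Node u (S = 65.25): V_u = 1/1.04·[0.3167·60.9587 + 0.6833·21.8087] = 32.8905
Node d (S = 38.25): V_d = 1/1.04·[0.3167·21.8087 + 0.6833·3.6974] = 9.0699
Node 0 (S = 45): V_0 = 1/1.04·[0.3167·32.8905 + 0.6833·9.0699] = 15.9741

£15.97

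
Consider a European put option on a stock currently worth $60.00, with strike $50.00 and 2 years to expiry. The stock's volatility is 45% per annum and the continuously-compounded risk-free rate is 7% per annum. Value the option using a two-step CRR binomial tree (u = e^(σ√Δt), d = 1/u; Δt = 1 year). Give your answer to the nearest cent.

$6.32

CRR parameters: u = e^(σ√Δt) = e^(0.45·√1) = 1.5683, d = 1/u = 0.6376
Per-period rate: rΔt = 0.07·1 = 0.07, so R = e^0.07 = 1.0725
Risk-neutral probability p = (e^0.07 − 0.6376)/(1.5683 − 0.6376) = 0.4349/0.9307 = 0.4673
Terminal stock prices: S_uu = 147.6, S_ud = 60, S_dd = 24.39
Terminal payoffs (K − S): max(-97.58, 0) = 0, max(-10, 0) = 0, max(25.61, 0) = 25.61
Node u (S = 94.1): V_u = e^(−0.07)·[0.4673·0.0000 + 0.5327·0.0000] = 0.0000
Node d (S = 38.26): V_d = e^(−0.07)·[0.4673·0.0000 + 0.5327·25.6058] = 12.7188
Node 0 (S = 60): V_0 = e^(−0.07)·[0.4673·0.0000 + 0.5327·12.7188] = 6.3176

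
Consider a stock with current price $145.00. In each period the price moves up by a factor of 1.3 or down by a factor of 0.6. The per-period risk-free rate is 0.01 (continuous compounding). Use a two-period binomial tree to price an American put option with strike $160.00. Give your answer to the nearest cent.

$41.09

Risk-neutral probability p = (e^0.01 − 0.6)/(1.3 − 0.6) = 0.4101/0.7000 = 0.5858
Terminal stock prices: S_uu = 245.1, S_ud = 113.1, S_dd = 52.2
Terminal payoffs (K − S): max(-85.05, 0) = 0, max(46.9, 0) = 46.9, max(107.8, 0) = 107.8
Node u (S = 188.5): continuation = e^(−0.01)·[0.5858·0.0000 + 0.4142·46.9000] = 19.2333; exercise value = 0.0000 ≤ continuation, so V_u = 19.2333
Node d (S = 87): continuation = e^(−0.01)·[0.5858·46.9000 + 0.4142·107.8000] = 71.4080; exercise value = 73.0000 > continuation, so V_d = 73.0000 (exercise)
Node 0 (S = 145): continuation = e^(−0.01)·[0.5858·19.2333 + 0.4142·73.0000] = 41.0913; exercise value = 15.0000 ≤ continuation, so V_0 = 41.0913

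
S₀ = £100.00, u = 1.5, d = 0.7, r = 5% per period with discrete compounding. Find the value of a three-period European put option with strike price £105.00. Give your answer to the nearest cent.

Risk-neutral probability p = (1 + 0.05 − 0.7)/(1.5 − 0.7) = 0.3500/0.8000 = 0.4375
Terminal stock prices: S_uuu = 337.5, S_uud = 157.5, S_udd = 73.5, S_ddd = 34.3
Terminal payoffs (K − S): max(-232.5, 0) = 0, max(-52.5, 0) = 0, max(31.5, 0) = 31.5, max(70.7, 0) = 70.7
Node uu (S = 225): V_uu = 1/1.05·[0.4375·0.0000 + 0.5625·0.0000] = 0.0000
Node ud (S = 105): V_ud = 1/1.05·[0.4375·0.0000 + 0.5625·31.5000] = 16.8750
Node dd (S = 49): V_dd = 1/1.05·[0.4375·31.5000 + 0.5625·70.7000] = 51.0000
Node u (S = 150): V_u = 1/1.05·[0.4375·0.0000 + 0.5625·16.8750] = 9.0402
Node d (S = 70): V_d = 1/1.05·[0.4375·16.8750 + 0.5625·51.0000] = 34.3527
Node 0 (S = 100): V_0 = 1/1.05·[0.4375·9.0402 + 0.5625·34.3527] = 22.1700

£22.17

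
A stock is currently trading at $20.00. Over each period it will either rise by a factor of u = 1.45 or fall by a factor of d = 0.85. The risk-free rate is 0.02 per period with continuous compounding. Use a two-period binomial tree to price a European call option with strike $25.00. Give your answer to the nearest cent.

Risk-neutral probability p = (e^0.02 − 0.85)/(1.45 − 0.85) = 0.1702/0.6000 = 0.2837
Terminal stock prices: S_uu = 42.05, S_ud = 24.65, S_dd = 14.45
Terminal payoffs (S − K): max(17.05, 0) = 17.05, max(-0.35, 0) = 0, max(-10.55, 0) = 0
Node u (S = 29): V_u = e^(−0.02)·[0.2837·17.0500 + 0.7163·0.0000] = 4.7408
Node d (S = 17): V_d = e^(−0.02)·[0.2837·0.0000 + 0.7163·0.0000] = 0.0000
Node 0 (S = 20): V_0 = e^(−0.02)·[0.2837·4.7408 + 0.7163·0.0000] = 1.3182

$1.32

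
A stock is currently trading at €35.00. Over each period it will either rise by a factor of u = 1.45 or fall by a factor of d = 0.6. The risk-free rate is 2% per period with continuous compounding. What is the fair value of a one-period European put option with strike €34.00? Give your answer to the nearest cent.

Risk-neutral probability p = (e^0.02 − 0.6)/(1.45 − 0.6) = 0.4202/0.8500 = 0.4944
Terminal stock prices: S_u = 50.75, S_d = 21
Terminal payoffs (K − S): max(-16.75, 0) = 0, max(13, 0) = 13
Node 0 (S = 35): V_0 = e^(−0.02)·[0.4944·0.0000 + 0.5056·13.0000] = 6.4432

€6.44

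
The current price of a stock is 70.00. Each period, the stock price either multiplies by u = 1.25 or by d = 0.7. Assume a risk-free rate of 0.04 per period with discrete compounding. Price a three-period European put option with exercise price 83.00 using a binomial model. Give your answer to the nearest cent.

Risk-neutral probability p = (1 + 0.04 − 0.7)/(1.25 − 0.7) = 0.3400/0.5500 = 0.6182
Terminal stock prices: S_uuu = 136.7, S_uud = 76.56, S_udd = 42.87, S_ddd = 24.01
Terminal payoffs (K − S): max(-53.72, 0) = 0, max(6.438, 0) = 6.438, max(40.13, 0) = 40.13, max(58.99, 0) = 58.99
Node uu (S = 109.4): V_uu = 1/1.04·[0.6182·0.0000 + 0.3818·6.4375] = 2.3634
Node ud (S = 61.25): V_ud = 1/1.04·[0.6182·6.4375 + 0.3818·40.1250] = 18.5577
Node dd (S = 34.3): V_dd = 1/1.04·[0.6182·40.1250 + 0.3818·58.9900] = 45.5077
Node u (S = 87.5): V_u = 1/1.04·[0.6182·2.3634 + 0.3818·18.5577] = 8.2180
Node d (S = 49): V_d = 1/1.04·[0.6182·18.5577 + 0.3818·45.5077] = 27.7382
Node 0 (S = 70): V_0 = 1/1.04·[0.6182·8.2180 + 0.3818·27.7382] = 15.0684

15.07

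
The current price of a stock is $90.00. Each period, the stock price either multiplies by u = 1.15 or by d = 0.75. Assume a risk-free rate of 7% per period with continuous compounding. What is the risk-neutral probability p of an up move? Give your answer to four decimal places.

p = 0.8063

Risk-neutral probability p = (e^0.07 − 0.75)/(1.15 − 0.75) = 0.3225/0.4000 = 0.8063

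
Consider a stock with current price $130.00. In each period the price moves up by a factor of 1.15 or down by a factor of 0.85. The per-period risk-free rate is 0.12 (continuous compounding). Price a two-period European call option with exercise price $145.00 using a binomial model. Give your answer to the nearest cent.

$18.12

Risk-neutral probability p = (e^0.12 − 0.85)/(1.15 − 0.85) = 0.2775/0.3000 = 0.9250
Terminal stock prices: S_uu = 171.9, S_ud = 127.1, S_dd = 93.92
Terminal payoffs (S − K): max(26.92, 0) = 26.92, max(-17.92, 0) = 0, max(-51.08, 0) = 0
Node u (S = 149.5): V_u = e^(−0.12)·[0.9250·26.9250 + 0.0750·0.0000] = 22.0891
Node d (S = 110.5): V_d = e^(−0.12)·[0.9250·0.0000 + 0.0750·0.0000] = 0.0000
Node 0 (S = 130): V_0 = e^(−0.12)·[0.9250·22.0891 + 0.0750·0.0000] = 18.1217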